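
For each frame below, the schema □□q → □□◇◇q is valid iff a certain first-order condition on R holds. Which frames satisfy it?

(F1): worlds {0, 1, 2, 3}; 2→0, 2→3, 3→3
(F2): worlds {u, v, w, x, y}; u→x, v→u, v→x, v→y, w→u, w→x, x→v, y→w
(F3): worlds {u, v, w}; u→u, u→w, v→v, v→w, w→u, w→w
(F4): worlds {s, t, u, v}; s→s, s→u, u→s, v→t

This is the axiom for a generalized confluence (Geach) condition; its first-order frame correspondent is ∀x ∀z (xR²z → ∃w (xR²w ∧ zR²w)).
(F1): holds.
(F2): fails — xR²u but no t with xR²t and uR²t.
(F3): holds.
(F4): holds.

(F1), (F3), (F4)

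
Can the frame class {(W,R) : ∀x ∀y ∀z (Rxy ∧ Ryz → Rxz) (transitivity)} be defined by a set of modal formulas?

Definable; □p → □□p defines it

This is a Sahlqvist condition; the 4 axiom □p → □□p defines it.
Suppose □p→□□p is valid. Take Rxy, Ryz and set V(p)={w : Rxw}. Then □p at x, so □□p at x, so □p at y, so p at z, i.e. Rxz.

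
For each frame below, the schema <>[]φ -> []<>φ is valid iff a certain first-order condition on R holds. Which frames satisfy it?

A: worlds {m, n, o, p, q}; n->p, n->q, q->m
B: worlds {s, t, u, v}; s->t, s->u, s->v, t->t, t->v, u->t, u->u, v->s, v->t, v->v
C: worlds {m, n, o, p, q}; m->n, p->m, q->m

Frame correspondent (Sahlqvist): forall x forall y forall z (Rxy & Rxz -> exists w (Ryw & Rzw)) — i.e. convergence.
A: fails — Rnp and Rnp but p and p have no common successor.
B: ✓.
C: fails — Rmn and Rmn but n and n have no common successor.
Valid on: B.

B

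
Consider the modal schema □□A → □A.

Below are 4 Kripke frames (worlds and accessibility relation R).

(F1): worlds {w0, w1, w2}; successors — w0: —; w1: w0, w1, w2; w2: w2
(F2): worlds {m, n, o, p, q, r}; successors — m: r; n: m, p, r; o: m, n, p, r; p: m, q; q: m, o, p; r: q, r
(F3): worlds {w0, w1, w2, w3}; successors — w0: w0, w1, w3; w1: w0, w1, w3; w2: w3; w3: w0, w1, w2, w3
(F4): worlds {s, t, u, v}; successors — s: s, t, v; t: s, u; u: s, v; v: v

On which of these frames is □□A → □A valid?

(F1), (F3)

The schema corresponds to density: ∀x ∀y (Rxy → ∃z (Rxz ∧ Rzy)).
(F1): ✓.
(F2): fails — Ron but no z with Roz and Rzn.
(F3): ✓.
(F4): fails — Rtu but no z with Rtz and Rzu.
Valid on: (F1), (F3).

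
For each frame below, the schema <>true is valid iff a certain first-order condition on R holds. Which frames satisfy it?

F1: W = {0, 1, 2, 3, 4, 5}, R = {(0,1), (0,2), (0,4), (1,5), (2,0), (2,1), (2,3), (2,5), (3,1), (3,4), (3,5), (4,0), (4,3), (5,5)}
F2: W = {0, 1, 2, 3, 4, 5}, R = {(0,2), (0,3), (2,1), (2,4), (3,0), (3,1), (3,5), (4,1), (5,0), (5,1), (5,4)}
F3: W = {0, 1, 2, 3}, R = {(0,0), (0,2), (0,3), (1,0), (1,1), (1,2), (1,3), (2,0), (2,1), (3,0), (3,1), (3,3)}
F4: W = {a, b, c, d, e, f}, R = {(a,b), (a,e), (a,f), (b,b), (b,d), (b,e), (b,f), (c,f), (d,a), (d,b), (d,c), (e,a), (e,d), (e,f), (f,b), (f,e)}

F1, F3, F4

Frame correspondent (Sahlqvist): forall x exists y Rxy — i.e. seriality.
F1: condition met.
F2: fails — world 1 has no successor.
F3: condition met.
F4: condition met.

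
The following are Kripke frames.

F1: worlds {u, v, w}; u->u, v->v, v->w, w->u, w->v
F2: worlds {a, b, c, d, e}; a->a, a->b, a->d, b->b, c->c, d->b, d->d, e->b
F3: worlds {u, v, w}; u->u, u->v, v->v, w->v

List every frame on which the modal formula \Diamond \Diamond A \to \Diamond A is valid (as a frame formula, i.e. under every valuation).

F2, F3

Frame correspondent (Sahlqvist): \forall x \forall y \forall z (Rxy \wedge Ryz \to Rxz) — i.e. transitivity.
F1: fails — Rvw and Rwu but not Rvu.
F2: condition met.
F3: condition met.
Valid on: F2, F3.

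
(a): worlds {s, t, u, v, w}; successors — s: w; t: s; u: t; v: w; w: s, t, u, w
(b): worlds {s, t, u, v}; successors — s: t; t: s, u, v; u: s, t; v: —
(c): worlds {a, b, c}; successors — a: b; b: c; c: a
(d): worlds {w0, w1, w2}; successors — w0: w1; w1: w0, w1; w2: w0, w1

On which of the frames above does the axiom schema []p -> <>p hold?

(a), (c), (d)

This is the axiom for seriality; its first-order frame correspondent is forall x exists y Rxy.
(a): satisfies the condition.
(b): fails — world v has no successor.
(c): satisfies the condition.
(d): satisfies the condition.
Valid on: (a), (c), (d).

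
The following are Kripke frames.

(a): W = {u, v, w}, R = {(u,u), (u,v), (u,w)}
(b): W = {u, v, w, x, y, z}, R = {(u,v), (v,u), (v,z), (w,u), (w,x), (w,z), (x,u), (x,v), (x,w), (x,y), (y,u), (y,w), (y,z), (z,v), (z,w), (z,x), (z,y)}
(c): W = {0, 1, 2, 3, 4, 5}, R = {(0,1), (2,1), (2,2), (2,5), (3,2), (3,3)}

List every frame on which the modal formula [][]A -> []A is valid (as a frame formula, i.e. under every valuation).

This is the axiom for density; its first-order frame correspondent is forall x forall y (Rxy -> exists z (Rxz & Rzy)).
(a): satisfies the condition.
(b): fails — Ruv but no t with Rut and Rtv.
(c): fails — R01 but no z with R0z and Rz1.
Valid on: (a).

(a)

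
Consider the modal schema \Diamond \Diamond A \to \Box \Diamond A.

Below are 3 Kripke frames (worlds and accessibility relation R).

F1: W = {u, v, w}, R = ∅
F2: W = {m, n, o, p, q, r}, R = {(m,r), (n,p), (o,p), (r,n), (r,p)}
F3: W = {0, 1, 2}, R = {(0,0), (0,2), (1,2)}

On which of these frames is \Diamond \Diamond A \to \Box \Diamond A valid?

F1

The schema corresponds to a generalized confluence (Geach) condition: \forall x \forall y \forall z ((x R^2 y \wedge xRz) \to \exists w (y = w \wedge zRw)).
F1: ✓.
F2: fails — rR²p, rRp but no w with p=w and pRw.
F3: fails — 0R²0, 0R2 but no w with 0=w and 2Rw.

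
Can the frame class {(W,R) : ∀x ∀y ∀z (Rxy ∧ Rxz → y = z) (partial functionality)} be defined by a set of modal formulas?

Definable; ◇p → □p defines it

The condition is partial functionality. A defining modal formula is ◇p → □p.
Suppose ◇p→□p is valid. Take Rxy, Rxz and set V(p)={y}. Then ◇p at x, so □p at x, so p at z, i.e. z=y.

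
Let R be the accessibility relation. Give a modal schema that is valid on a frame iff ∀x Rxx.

The condition is reflexivity. The T schema □r → r defines it.
Suppose □r→r is valid. At any x set V(r)={w : Rxw}. Then □r holds at x, so r holds at x, i.e. Rxx.

□r → r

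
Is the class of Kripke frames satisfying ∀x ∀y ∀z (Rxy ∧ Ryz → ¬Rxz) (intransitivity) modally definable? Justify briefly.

No

If a class were modally definable it would be closed under surjective bounded morphisms (Goldblatt–Thomason).
The 5-cycle (worlds s,t,u,v,w with s→t→u→v→w→s) is intransitive. Mapping every world to a single reflexive point • is a surjective bounded morphism; the reflexive point is not intransitive (R••∧R•• but R••).
So the class is not modally definable.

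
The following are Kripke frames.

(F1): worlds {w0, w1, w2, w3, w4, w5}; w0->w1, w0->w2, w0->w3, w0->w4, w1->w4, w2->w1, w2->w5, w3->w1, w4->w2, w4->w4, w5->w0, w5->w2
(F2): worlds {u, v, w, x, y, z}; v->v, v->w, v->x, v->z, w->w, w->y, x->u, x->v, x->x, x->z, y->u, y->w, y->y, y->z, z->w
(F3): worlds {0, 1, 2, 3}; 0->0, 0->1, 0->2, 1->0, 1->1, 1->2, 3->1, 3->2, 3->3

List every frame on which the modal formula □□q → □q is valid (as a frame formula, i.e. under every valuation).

(F2), (F3)

This is the axiom for density; its first-order frame correspondent is ∀x ∀y (Rxy → ∃z (Rxz ∧ Rzy)).
(F1): fails — Rw3w1 but no z with Rw3z and Rzw1.
(F2): condition met.
(F3): condition met.
Valid on: (F2), (F3).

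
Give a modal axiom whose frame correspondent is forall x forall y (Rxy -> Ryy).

□(□ψ → ψ)

A defining formula is □(□ψ → ψ) (the T□ axiom).
Suppose □(□ψ→ψ) is valid. Take Rxy and set V(ψ)={w : Ryw}. Then at y, □ψ holds; since □(□ψ→ψ) at x, □ψ→ψ at y, so ψ at y, i.e. Ryy.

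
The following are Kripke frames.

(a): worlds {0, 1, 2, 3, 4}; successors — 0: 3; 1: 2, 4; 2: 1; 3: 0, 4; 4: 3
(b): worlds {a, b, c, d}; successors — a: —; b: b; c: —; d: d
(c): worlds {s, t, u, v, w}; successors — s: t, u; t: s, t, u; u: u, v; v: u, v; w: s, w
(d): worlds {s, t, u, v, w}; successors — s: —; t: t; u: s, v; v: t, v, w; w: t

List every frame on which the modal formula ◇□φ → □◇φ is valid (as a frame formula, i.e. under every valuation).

(b)

This is the axiom for convergence; its first-order frame correspondent is ∀x ∀y ∀z (Rxy ∧ Rxz → ∃w (Ryw ∧ Rzw)).
(a): fails — R12 and R14 but 2 and 4 have no common successor.
(b): holds.
(c): fails — Rww and Rws but w and s have no common successor.
(d): fails — Ruv and Rus but v and s have no common successor.
Valid on: (b).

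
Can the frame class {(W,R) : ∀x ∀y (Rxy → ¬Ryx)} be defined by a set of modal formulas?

Any modally definable frame class is closed under surjective bounded morphisms.
The 3-cycle (worlds s,t,u with s→t→u→s) is asymmetric. Mapping every world to a single reflexive point • is a surjective bounded morphism, and the reflexive point is not asymmetric (R•• but asymmetry requires ¬R••).
So the class is not modally definable.

No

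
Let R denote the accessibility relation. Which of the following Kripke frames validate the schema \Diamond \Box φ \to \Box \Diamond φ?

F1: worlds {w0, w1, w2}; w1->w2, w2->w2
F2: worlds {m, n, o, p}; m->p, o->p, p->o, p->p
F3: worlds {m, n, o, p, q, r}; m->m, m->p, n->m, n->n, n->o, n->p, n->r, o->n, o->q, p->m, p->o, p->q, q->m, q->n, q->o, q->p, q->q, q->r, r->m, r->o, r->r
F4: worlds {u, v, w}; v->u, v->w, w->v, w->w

Frame correspondent (Sahlqvist): \forall x \forall y \forall z (Rxy \wedge Rxz \to \exists w (Ryw \wedge Rzw)) — i.e. convergence.
F1: ✓.
F2: ✓.
F3: fails — Rnm and Rno but m and o have no common successor.
F4: fails — Rvu and Rvu but u and u have no common successor.

F1, F2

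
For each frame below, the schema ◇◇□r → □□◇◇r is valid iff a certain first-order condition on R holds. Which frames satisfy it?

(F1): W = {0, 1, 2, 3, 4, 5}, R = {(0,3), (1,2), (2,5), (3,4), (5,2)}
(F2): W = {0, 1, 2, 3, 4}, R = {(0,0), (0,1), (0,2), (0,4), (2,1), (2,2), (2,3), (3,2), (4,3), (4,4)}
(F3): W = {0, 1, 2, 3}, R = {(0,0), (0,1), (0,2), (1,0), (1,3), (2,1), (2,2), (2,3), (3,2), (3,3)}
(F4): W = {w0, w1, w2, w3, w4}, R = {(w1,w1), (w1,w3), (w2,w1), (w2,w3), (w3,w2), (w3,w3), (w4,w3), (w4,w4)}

(F3), (F4)

This is the axiom for a generalized confluence (Geach) condition; its first-order frame correspondent is ∀x ∀y ∀z ((xR²y ∧ xR²z) → ∃w (yRw ∧ zR²w)).
(F1): fails — 0R²4, 0R²4 but no w with 4Rw and 4R²w.
(F2): fails — 0R²0, 0R²1 but no w with 0Rw and 1R²w.
(F3): satisfies the condition.
(F4): satisfies the condition.
Valid on: (F3), (F4).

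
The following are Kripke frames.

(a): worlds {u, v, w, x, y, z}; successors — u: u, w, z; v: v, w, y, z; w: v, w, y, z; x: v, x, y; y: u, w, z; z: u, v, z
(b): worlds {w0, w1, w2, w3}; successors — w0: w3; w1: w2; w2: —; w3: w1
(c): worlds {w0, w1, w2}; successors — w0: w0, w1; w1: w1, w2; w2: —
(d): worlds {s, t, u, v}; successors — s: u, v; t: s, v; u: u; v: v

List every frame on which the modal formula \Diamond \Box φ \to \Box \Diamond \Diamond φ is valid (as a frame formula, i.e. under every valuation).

(a)

This is the axiom for a generalized confluence (Geach) condition; its first-order frame correspondent is \forall x \forall y \forall z ((xRy \wedge xRz) \to \exists w (yRw \wedge z R^2 w)).
(a): holds.
(b): fails — w0Rw3, w0Rw3 but no w with w3Rw and w3R²w.
(c): fails — w1Rw1, w1Rw2 but no w with w1Rw and w2R²w.
(d): fails — sRu, sRv but no w with uRw and vR²w.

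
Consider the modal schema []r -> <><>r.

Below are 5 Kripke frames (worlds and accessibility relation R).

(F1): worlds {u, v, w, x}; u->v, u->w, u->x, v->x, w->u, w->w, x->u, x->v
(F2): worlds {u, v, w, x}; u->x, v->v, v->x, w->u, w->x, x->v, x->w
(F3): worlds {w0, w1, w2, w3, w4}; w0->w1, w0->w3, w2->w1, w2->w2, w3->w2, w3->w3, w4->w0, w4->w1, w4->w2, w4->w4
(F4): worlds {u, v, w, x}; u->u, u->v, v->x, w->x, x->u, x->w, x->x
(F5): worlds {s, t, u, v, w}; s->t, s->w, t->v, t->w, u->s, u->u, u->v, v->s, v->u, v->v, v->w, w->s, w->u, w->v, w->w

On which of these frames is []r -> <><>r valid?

(F4), (F5)

Frame correspondent (Sahlqvist): forall x exists w (xRw & x R^2 w) — i.e. a generalized confluence (Geach) condition.
(F1): fails — at v but no t with vRt and vR²t.
(F2): fails — at u but no t with uRt and uR²t.
(F3): fails — at w1 but no w with w1Rw and w1R²w.
(F4): satisfies the condition.
(F5): satisfies the condition.
Valid on: (F4), (F5).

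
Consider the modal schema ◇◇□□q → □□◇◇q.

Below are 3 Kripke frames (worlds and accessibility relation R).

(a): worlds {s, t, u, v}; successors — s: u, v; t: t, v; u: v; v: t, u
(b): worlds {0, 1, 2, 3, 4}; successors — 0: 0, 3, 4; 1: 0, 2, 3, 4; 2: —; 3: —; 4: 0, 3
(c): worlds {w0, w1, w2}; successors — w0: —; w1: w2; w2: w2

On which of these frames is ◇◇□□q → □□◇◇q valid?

(a), (c)

Frame correspondent (Sahlqvist): ∀x ∀y ∀z ((xR²y ∧ xR²z) → ∃w (yR²w ∧ zR²w)) — i.e. a generalized confluence (Geach) condition.
(a): holds.
(b): fails — 0R²0, 0R²3 but no w with 0R²w and 3R²w.
(c): holds.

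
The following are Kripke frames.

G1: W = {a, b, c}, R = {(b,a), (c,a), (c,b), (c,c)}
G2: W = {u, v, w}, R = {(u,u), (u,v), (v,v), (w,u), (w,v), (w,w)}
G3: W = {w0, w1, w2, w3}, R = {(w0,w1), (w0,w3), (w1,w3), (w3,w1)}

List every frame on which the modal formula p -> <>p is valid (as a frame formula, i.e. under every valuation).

G2

The schema corresponds to reflexivity: forall x Rxx.
G1: fails — world a does not see itself.
G2: holds.
G3: fails — world w0 does not see itself.
Valid on: G2.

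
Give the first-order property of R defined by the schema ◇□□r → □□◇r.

This is a Sahlqvist (Geach-type) schema ◇^1□^2r → □^2◇^1r.
First-order correspondent: ∀x ∀y ∀z ((xRy ∧ xR²z) → ∃w (yR²w ∧ zRw)).

∀x ∀y ∀z ((xRy ∧ xR²z) → ∃w (yR²w ∧ zRw))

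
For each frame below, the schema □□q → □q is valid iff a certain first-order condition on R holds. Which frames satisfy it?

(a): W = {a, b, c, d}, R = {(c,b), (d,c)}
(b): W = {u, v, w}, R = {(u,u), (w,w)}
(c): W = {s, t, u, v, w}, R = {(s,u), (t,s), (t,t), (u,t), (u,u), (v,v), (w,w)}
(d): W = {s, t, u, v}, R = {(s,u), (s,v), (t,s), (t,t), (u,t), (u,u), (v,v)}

(b), (c), (d)

Frame correspondent (Sahlqvist): ∀x ∀y (Rxy → ∃z (Rxz ∧ Rzy)) — i.e. density.
(a): fails — Rcb but no z with Rcz and Rzb.
(b): ✓.
(c): ✓.
(d): ✓.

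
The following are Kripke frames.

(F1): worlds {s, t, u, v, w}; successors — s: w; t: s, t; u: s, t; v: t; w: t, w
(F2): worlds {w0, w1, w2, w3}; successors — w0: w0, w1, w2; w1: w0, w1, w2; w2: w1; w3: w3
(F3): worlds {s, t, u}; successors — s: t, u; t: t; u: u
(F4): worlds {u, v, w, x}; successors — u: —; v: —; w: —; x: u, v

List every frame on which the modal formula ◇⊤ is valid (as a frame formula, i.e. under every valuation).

(F1), (F2), (F3)

The schema corresponds to seriality: ∀x ∃y Rxy.
(F1): satisfies the condition.
(F2): satisfies the condition.
(F3): satisfies the condition.
(F4): fails — world u has no successor.
Valid on: (F1), (F2), (F3).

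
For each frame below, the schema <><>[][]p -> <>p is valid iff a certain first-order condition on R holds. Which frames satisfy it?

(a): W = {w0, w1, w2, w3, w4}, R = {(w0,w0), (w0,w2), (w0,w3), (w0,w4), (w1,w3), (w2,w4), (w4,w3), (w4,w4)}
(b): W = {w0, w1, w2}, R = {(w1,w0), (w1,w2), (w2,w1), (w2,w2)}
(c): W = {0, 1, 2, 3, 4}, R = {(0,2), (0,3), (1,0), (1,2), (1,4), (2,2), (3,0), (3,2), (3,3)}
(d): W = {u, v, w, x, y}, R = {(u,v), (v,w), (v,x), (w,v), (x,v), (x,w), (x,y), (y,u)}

(c)

This is the axiom for a generalized confluence (Geach) condition; its first-order frame correspondent is forall x forall y (x R^2 y -> exists w (y R^2 w & xRw)).
(a): fails — w0R²w3 but no w with w3R²w and w0Rw.
(b): fails — w2R²w0 but no w with w0R²w and w2Rw.
(c): satisfies the condition.
(d): fails — uR²w but no t with wR²t and uRt.
Valid on: (c).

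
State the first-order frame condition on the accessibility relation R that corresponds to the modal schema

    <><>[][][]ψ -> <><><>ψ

forall x forall y (x R^2 y -> exists w (y R^3 w & x R^3 w))

This is a Sahlqvist (Geach-type) schema ◇^2□^3ψ → □^0◇^3ψ.
First-order correspondent: forall x forall y (x R^2 y -> exists w (y R^3 w & x R^3 w)).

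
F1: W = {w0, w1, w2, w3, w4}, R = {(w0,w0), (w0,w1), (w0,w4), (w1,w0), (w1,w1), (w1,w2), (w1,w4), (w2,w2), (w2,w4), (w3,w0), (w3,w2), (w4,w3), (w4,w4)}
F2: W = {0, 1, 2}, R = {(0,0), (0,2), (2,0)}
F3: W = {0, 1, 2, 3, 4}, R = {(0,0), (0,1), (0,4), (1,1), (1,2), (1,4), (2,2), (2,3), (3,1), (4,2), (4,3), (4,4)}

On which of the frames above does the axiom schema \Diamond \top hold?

Frame correspondent (Sahlqvist): \forall x \exists y Rxy — i.e. seriality.
F1: ✓.
F2: fails — world 1 has no successor.
F3: ✓.

F1, F3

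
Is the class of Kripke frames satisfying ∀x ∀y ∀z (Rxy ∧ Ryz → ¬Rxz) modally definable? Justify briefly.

No — not modally definable

Any modally definable frame class is closed under surjective bounded morphisms.
The 3-cycle (worlds a,b,c with a→b→c→a) is intransitive. Mapping every world to a single reflexive point • is a surjective bounded morphism; the reflexive point is not intransitive (R••∧R•• but R••).
So no modal formula (or set of formulas) defines exactly the intransitive frames.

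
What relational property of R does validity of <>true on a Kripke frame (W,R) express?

This is a form of the D axiom.
It corresponds to seriality: forall x exists y Rxy.

seriality: forall x exists y Rxy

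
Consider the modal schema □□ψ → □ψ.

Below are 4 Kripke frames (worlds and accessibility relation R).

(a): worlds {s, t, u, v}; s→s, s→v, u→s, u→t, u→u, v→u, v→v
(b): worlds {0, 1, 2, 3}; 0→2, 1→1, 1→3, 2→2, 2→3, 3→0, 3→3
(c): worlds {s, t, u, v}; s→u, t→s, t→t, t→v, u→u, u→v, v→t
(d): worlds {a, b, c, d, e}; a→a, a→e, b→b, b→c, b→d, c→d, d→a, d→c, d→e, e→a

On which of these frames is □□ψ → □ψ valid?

(a), (b), (c)

Frame correspondent (Sahlqvist): ∀x ∀y (Rxy → ∃z (Rxz ∧ Rzy)) — i.e. density.
(a): satisfies the condition.
(b): satisfies the condition.
(c): satisfies the condition.
(d): fails — Rcd but no z with Rcz and Rzd.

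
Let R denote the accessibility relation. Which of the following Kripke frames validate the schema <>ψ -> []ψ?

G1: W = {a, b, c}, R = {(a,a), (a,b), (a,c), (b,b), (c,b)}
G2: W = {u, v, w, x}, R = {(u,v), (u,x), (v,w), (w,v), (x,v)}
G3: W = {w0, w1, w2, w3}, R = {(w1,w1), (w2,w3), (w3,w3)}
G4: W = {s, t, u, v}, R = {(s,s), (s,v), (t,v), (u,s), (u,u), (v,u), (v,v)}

Frame correspondent (Sahlqvist): forall x forall y forall z (Rxy & Rxz -> y = z) — i.e. partial functionality.
G1: fails — a sees both a and b.
G2: fails — u sees both v and x.
G3: condition met.
G4: fails — s sees both s and v.
Valid on: G3.

G3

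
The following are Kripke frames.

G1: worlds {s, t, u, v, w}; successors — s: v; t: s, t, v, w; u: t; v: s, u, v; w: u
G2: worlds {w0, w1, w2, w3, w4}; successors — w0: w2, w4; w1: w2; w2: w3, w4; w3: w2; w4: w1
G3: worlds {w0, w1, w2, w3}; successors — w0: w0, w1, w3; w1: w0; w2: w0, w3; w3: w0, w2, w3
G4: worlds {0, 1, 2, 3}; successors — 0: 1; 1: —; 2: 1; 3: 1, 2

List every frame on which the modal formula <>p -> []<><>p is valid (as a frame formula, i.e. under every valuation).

G3

Frame correspondent (Sahlqvist): forall x forall y forall z ((xRy & xRz) -> exists w (y = w & z R^2 w)) — i.e. a generalized confluence (Geach) condition.
G1: fails — tRs, tRw but no w* with s=w* and wR²w*.
G2: fails — w0Rw4, w0Rw2 but no w with w4=w and w2R²w.
G3: satisfies the condition.
G4: fails — 0R1, 0R1 but no w with 1=w and 1R²w.
Valid on: G3.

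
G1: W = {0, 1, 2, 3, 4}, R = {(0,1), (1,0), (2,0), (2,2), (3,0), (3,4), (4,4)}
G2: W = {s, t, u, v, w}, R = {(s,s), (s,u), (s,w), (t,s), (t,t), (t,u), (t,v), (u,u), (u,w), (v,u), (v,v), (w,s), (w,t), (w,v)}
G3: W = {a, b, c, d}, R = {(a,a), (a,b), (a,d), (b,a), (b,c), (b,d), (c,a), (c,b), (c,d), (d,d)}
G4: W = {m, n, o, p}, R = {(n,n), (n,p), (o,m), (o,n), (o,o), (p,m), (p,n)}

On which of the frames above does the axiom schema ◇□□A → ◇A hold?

Frame correspondent (Sahlqvist): ∀x ∀y (xRy → ∃w (yR²w ∧ xRw)) — i.e. a generalized confluence (Geach) condition.
G1: ✓.
G2: ✓.
G3: ✓.
G4: fails — oRm but no w with mR²w and oRw.
Valid on: G1, G2, G3.

G1, G2, G3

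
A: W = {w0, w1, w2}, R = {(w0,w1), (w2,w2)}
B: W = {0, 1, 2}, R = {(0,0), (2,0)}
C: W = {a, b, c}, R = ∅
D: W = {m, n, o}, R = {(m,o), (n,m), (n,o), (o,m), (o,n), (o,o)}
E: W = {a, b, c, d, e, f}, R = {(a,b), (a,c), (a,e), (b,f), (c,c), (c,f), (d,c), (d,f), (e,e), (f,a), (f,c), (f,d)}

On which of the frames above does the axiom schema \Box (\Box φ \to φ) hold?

B, C

Frame correspondent (Sahlqvist): \forall x \forall y (Rxy \to Ryy) — i.e. shift-reflexivity.
A: fails — Rw0w1 but not Rw1w1.
B: condition met.
C: condition met.
D: fails — Ron but not Rnn.
E: fails — Rcf but not Rff.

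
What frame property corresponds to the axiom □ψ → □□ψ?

transitivity

This schema is the 4 axiom.
It corresponds to transitivity: ∀x ∀y ∀z (Rxy ∧ Ryz → Rxz).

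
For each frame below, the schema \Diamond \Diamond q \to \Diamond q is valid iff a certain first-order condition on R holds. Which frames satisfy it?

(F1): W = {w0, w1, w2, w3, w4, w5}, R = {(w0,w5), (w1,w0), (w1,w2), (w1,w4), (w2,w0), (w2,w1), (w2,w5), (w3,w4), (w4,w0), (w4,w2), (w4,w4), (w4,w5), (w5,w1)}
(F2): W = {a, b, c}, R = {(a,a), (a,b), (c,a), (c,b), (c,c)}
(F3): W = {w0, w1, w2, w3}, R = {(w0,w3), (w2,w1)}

This is the axiom for transitivity; its first-order frame correspondent is \forall x \forall y \forall z (Rxy \wedge Ryz \to Rxz).
(F1): fails — Rw1w2 and Rw2w5 but not Rw1w5.
(F2): ✓.
(F3): ✓.

(F2), (F3)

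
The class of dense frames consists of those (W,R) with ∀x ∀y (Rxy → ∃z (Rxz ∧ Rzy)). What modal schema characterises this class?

□□p → □p

A defining formula is □□p → □p (the C4 axiom).
Suppose □□p→□p is valid. Take Rxy and set V(p)={w : xR²w}. Then □□p at x, so □p at x, so p at y, i.e. ∃z(Rxz∧Rzy).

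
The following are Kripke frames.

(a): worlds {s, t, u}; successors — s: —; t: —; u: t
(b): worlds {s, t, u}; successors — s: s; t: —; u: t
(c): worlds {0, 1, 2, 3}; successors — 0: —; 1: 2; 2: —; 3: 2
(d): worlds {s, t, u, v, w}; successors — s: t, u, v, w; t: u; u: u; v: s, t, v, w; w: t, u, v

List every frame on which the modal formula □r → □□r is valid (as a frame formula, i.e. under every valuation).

Frame correspondent (Sahlqvist): ∀x ∀y ∀z (Rxy ∧ Ryz → Rxz) — i.e. transitivity.
(a): satisfies the condition.
(b): satisfies the condition.
(c): satisfies the condition.
(d): fails — Rvw and Rwu but not Rvu.
Valid on: (a), (b), (c).

(a), (b), (c)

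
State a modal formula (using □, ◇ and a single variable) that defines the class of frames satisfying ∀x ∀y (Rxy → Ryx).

A defining formula is q → □◇q (the B axiom).
Suppose q→□◇q is valid. Take Rxy and set V(q)={x}. Then q at x, so □◇q at x, so ◇q at y, so some z with Ryz has q; z=x, i.e. Ryx.

q → □◇q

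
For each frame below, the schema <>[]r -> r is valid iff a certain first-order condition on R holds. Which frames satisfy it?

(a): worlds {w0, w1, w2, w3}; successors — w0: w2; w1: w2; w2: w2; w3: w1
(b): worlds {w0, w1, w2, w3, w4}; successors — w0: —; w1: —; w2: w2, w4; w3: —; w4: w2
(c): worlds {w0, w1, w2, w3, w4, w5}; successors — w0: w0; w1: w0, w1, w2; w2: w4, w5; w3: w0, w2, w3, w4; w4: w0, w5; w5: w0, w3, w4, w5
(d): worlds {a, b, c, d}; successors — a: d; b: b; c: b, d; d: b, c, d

(b)

Frame correspondent (Sahlqvist): forall x forall y (Rxy -> Ryx) — i.e. symmetry.
(a): fails — Rw1w2 but not Rw2w1.
(b): ✓.
(c): fails — Rw1w2 but not Rw2w1.
(d): fails — Rcb but not Rbc.
Valid on: (b).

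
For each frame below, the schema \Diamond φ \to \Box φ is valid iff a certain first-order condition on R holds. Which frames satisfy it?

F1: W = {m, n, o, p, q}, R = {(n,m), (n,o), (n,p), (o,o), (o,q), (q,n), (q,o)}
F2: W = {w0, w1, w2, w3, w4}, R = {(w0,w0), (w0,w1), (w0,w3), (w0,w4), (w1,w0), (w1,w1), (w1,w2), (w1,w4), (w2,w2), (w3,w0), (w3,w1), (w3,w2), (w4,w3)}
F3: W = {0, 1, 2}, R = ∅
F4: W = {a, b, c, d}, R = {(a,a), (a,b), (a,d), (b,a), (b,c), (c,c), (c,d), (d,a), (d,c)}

This is the axiom for partial functionality; its first-order frame correspondent is \forall x \forall y \forall z (Rxy \wedge Rxz \to y = z).
F1: fails — n sees both m and o.
F2: fails — w0 sees both w0 and w1.
F3: satisfies the condition.
F4: fails — a sees both a and b.

F3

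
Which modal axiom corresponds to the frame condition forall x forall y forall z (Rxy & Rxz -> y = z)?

The condition is partial functionality. The CD schema ◇ψ → □ψ defines it.

◇ψ → □ψ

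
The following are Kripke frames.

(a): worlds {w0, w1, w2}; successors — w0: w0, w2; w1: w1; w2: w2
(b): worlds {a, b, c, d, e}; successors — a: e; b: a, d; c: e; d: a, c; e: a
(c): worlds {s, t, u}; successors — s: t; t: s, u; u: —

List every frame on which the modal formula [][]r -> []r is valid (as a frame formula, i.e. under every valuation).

The schema corresponds to density: forall x forall y (Rxy -> exists z (Rxz & Rzy)).
(a): satisfies the condition.
(b): fails — Rdc but no z with Rdz and Rzc.
(c): fails — Rtu but no z with Rtz and Rzu.
Valid on: (a).

(a)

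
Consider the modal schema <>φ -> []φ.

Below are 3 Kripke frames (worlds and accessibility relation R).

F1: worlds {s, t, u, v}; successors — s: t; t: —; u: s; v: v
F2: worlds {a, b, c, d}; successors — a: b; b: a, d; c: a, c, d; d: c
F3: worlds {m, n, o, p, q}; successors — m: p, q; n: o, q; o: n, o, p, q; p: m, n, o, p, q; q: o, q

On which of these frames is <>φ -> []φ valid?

Frame correspondent (Sahlqvist): forall x forall y forall z (Rxy & Rxz -> y = z) — i.e. partial functionality.
F1: satisfies the condition.
F2: fails — b sees both a and d.
F3: fails — m sees both p and q.
Valid on: F1.

F1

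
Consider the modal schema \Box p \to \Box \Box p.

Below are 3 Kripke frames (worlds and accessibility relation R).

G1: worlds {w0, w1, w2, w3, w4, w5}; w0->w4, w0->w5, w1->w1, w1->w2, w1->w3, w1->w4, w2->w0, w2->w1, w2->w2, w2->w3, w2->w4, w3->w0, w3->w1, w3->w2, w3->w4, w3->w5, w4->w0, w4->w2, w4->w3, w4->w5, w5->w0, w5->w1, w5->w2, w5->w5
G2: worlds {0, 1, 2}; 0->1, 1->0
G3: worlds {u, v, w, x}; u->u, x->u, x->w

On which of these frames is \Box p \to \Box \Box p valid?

G3

This is the axiom for transitivity; its first-order frame correspondent is \forall x \forall y \forall z (Rxy \wedge Ryz \to Rxz).
G1: fails — Rw3w1 and Rw1w3 but not Rw3w3.
G2: fails — R01 and R10 but not R00.
G3: satisfies the condition.
Valid on: G3.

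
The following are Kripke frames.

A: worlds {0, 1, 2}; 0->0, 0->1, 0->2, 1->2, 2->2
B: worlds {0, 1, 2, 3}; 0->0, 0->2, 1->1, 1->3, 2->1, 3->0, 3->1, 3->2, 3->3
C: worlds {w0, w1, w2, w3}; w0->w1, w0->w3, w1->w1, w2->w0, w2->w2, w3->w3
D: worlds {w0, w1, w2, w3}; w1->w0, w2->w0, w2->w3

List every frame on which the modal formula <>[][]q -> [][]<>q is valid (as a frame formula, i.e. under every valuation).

A, D

This is the axiom for a generalized confluence (Geach) condition; its first-order frame correspondent is forall x forall y forall z ((xRy & x R^2 z) -> exists w (y R^2 w & zRw)).
A: holds.
B: fails — 0R2, 0R²0 but no w with 2R²w and 0Rw.
C: fails — w0Rw1, w0R²w3 but no w with w1R²w and w3Rw.
D: holds.
Valid on: A, D.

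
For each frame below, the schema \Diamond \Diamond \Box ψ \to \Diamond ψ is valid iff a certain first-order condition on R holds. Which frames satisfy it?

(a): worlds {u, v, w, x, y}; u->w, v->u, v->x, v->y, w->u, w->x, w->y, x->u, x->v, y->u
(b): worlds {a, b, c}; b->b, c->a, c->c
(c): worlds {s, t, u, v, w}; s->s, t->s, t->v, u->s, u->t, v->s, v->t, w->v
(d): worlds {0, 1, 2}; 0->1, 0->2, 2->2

(d)

This is the axiom for a generalized confluence (Geach) condition; its first-order frame correspondent is \forall x \forall y (x R^2 y \to \exists w (yRw \wedge xRw)).
(a): fails — uR²x but no t with xRt and uRt.
(b): fails — cR²a but no w with aRw and cRw.
(c): fails — wR²s but no w* with sRw* and wRw*.
(d): holds.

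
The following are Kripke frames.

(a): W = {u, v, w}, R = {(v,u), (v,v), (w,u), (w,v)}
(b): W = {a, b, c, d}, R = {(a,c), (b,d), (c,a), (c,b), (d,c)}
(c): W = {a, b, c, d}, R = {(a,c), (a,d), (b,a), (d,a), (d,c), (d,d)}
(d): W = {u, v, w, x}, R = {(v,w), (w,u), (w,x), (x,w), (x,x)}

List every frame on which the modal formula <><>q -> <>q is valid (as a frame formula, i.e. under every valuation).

Frame correspondent (Sahlqvist): forall x forall y forall z (Rxy & Ryz -> Rxz) — i.e. transitivity.
(a): holds.
(b): fails — Rdc and Rcb but not Rdb.
(c): fails — Rba and Rac but not Rbc.
(d): fails — Rxw and Rwu but not Rxu.
Valid on: (a).

(a)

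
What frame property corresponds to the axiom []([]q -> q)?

shift-reflexivity

Suppose □(□q→q) is valid. Take Rxy and set V(q)={w : Ryw}. Then at y, □q holds; since □(□q→q) at x, □q→q at y, so q at y, i.e. Ryy.
Conversely, any frame satisfying forall x forall y (Rxy -> Ryy) validates the schema.
Frame condition: forall x forall y (Rxy -> Ryy).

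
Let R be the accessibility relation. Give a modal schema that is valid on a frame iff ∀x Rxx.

This is reflexivity; the standard corresponding axiom is T: □p → p.

□p → p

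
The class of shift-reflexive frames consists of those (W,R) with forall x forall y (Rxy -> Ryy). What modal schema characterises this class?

This is shift-reflexivity; the standard corresponding axiom is T□: □(□r → r).
Suppose □(□r→r) is valid. Take Rxy and set V(r)={w : Ryw}. Then at y, □r holds; since □(□r→r) at x, □r→r at y, so r at y, i.e. Ryy.

□(□r → r)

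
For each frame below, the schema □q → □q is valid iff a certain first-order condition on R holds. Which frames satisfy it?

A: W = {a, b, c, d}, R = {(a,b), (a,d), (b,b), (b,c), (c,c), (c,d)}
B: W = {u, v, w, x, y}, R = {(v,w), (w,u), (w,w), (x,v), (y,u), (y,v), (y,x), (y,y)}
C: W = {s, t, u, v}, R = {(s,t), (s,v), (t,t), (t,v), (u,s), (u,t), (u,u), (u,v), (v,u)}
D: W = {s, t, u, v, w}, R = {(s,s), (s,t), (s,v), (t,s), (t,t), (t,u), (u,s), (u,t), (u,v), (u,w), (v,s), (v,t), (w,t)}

This is the axiom for a generalized confluence (Geach) condition; its first-order frame correspondent is ∀x ∀z (xRz → ∃w (xRw ∧ z = w)).
A: ✓.
B: ✓.
C: ✓.
D: ✓.

A, B, C, D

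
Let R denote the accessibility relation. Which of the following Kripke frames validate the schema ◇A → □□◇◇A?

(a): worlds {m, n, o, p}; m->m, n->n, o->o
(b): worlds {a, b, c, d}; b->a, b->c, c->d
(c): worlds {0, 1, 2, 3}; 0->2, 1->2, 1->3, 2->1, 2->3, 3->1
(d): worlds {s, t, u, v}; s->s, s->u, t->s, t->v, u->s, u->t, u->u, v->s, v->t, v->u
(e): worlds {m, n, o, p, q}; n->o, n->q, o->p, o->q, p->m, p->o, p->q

(a)

Frame correspondent (Sahlqvist): ∀x ∀y ∀z ((xRy ∧ xR²z) → ∃w (y = w ∧ zR²w)) — i.e. a generalized confluence (Geach) condition.
(a): holds.
(b): fails — bRa, bR²d but no w with a=w and dR²w.
(c): fails — 0R2, 0R²1 but no w with 2=w and 1R²w.
(d): fails — tRv, tR²s but no w with v=w and sR²w.
(e): fails — nRo, nR²p but no w with o=w and pR²w.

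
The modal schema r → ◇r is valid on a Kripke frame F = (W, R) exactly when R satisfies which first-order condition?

Reflexivity

This is frame-equivalent to □r → r (substitute ¬r for r and contrapose).
Suppose □r→r is valid. At any x set V(r)={w : Rxw}. Then □r holds at x, so r holds at x, i.e. Rxx.
The converse is a direct semantic check.
So the correspondent is reflexivity.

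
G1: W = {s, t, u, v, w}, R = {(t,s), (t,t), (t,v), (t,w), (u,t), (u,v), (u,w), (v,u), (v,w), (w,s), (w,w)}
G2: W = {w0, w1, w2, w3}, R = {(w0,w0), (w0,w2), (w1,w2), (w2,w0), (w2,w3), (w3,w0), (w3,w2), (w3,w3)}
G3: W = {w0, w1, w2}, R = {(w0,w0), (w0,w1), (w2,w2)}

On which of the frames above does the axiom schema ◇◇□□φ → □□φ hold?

This is the axiom for a generalized confluence (Geach) condition; its first-order frame correspondent is ∀x ∀y ∀z ((xR²y ∧ xR²z) → ∃w (yR²w ∧ z = w)).
G1: fails — tR²s, tR²s but no w* with sR²w* and s=w*.
G2: holds.
G3: fails — w0R²w1, w0R²w0 but no w with w1R²w and w0=w.

G2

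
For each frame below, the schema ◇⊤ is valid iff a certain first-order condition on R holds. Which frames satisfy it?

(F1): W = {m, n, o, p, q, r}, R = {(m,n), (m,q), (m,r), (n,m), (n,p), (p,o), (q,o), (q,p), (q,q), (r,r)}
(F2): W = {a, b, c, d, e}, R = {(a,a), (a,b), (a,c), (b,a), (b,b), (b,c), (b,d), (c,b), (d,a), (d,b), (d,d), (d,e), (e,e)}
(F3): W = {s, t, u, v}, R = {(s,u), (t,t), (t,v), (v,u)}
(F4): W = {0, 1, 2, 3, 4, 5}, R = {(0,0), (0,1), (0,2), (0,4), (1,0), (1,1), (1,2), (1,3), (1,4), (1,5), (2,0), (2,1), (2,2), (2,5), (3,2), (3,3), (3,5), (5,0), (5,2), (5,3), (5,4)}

(F2)

This is the axiom for seriality; its first-order frame correspondent is ∀x ∃y Rxy.
(F1): fails — world o has no successor.
(F2): satisfies the condition.
(F3): fails — world u has no successor.
(F4): fails — world 4 has no successor.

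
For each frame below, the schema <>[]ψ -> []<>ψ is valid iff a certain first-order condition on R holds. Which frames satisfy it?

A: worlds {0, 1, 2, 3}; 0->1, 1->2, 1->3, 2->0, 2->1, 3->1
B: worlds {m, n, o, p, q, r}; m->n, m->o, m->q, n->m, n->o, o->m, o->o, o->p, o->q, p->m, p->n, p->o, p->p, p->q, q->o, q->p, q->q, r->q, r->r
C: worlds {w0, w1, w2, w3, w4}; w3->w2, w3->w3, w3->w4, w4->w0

This is the axiom for convergence; its first-order frame correspondent is forall x forall y forall z (Rxy & Rxz -> exists w (Ryw & Rzw)).
A: fails — R20 and R21 but 0 and 1 have no common successor.
B: ✓.
C: fails — Rw3w2 and Rw3w2 but w2 and w2 have no common successor.

B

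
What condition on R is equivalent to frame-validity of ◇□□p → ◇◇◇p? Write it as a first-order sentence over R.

∀x ∀y (xRy → ∃w (yR²w ∧ xR³w))

This is a Sahlqvist (Geach-type) schema ◇^1□^2p → □^0◇^3p.
First-order correspondent: ∀x ∀y (xRy → ∃w (yR²w ∧ xR³w)).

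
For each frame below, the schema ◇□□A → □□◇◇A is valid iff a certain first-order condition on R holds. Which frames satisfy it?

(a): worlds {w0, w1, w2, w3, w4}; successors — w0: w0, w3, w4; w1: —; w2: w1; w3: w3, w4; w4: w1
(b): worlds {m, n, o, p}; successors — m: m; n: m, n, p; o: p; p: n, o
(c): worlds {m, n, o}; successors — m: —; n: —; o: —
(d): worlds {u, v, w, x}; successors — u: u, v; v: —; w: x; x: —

The schema corresponds to a generalized confluence (Geach) condition: ∀x ∀y ∀z ((xRy ∧ xR²z) → ∃w (yR²w ∧ zR²w)).
(a): fails — w0Rw0, w0R²w1 but no w with w0R²w and w1R²w.
(b): fails — nRm, nR²o but no w with mR²w and oR²w.
(c): satisfies the condition.
(d): fails — uRu, uR²v but no t with uR²t and vR²t.

(c)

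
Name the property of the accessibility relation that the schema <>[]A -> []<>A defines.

Suppose ◇□A→□◇A is valid. Take Rxy, Rxz and set V(A)={w : Ryw}. Then □A at y so ◇□A at x, so □◇A at x, so ◇A at z, giving w with Rzw and Ryw.

convergence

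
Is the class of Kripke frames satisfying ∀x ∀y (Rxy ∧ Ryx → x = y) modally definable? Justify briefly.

If a class were modally definable it would be closed under surjective bounded morphisms (Goldblatt–Thomason).
The 4-cycle (worlds a,b,c,d with a→b→c→d→a) is antisymmetric. Sending even-indexed worlds to s and odd-indexed worlds to t is a surjective bounded morphism onto the two-world frame with s↔t, which is not antisymmetric.
Hence antisymmetry is not modally definable.

Not modally definable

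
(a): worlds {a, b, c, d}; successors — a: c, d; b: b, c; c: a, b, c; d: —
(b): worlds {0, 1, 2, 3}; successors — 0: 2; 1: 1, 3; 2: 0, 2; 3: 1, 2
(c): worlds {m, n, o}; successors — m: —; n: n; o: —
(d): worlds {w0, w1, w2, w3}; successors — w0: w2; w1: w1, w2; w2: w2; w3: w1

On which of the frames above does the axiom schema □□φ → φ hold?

(b)

This is the axiom for a generalized confluence (Geach) condition; its first-order frame correspondent is ∀x ∃w (xR²w ∧ x = w).
(a): fails — at d but no w with dR²w and d=w.
(b): holds.
(c): fails — at m but no w with mR²w and m=w.
(d): fails — at w0 but no w with w0R²w and w0=w.
Valid on: (b).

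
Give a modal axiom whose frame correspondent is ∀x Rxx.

□q → q

This is reflexivity; the standard corresponding axiom is T: □q → q.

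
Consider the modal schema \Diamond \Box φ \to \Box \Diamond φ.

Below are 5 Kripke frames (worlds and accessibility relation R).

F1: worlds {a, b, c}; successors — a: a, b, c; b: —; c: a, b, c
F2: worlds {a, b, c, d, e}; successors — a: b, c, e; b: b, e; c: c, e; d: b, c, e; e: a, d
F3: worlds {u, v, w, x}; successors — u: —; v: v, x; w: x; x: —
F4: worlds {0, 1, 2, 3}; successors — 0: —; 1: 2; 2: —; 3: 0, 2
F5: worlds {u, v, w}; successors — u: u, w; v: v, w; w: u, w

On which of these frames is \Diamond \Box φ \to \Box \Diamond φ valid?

The schema corresponds to convergence: \forall x \forall y \forall z (Rxy \wedge Rxz \to \exists w (Ryw \wedge Rzw)).
F1: fails — Rab and Rab but b and b have no common successor.
F2: fails — Rab and Rae but b and e have no common successor.
F3: fails — Rvx and Rvx but x and x have no common successor.
F4: fails — R12 and R12 but 2 and 2 have no common successor.
F5: ✓.
Valid on: F5.

F5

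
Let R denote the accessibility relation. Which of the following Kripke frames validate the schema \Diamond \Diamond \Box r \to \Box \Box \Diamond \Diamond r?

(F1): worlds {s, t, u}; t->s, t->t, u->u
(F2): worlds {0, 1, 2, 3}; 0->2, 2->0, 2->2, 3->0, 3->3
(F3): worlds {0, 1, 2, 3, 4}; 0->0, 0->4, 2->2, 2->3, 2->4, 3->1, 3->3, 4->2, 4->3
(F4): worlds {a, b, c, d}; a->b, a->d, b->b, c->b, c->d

(F2), (F4)

Frame correspondent (Sahlqvist): \forall x \forall y \forall z ((x R^2 y \wedge x R^2 z) \to \exists w (yRw \wedge z R^2 w)) — i.e. a generalized confluence (Geach) condition.
(F1): fails — tR²s, tR²s but no w with sRw and sR²w.
(F2): holds.
(F3): fails — 0R²0, 0R²3 but no w with 0Rw and 3R²w.
(F4): holds.
Valid on: (F2), (F4).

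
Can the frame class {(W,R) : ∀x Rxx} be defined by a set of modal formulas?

Yes, by □q → q

This is a Sahlqvist condition; the T axiom □q → q defines it.
Suppose □q→q is valid. At any x set V(q)={w : Rxw}. Then □q holds at x, so q holds at x, i.e. Rxx.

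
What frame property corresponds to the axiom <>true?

◇⊤ holds at w iff w has a successor, so frame-validity of ◇⊤ is exactly seriality. Equivalently via □q → ◇q:
Suppose □q→◇q is valid. At any x set V(q)=W. Then □q at x, so ◇q at x, so x has a successor.

Seriality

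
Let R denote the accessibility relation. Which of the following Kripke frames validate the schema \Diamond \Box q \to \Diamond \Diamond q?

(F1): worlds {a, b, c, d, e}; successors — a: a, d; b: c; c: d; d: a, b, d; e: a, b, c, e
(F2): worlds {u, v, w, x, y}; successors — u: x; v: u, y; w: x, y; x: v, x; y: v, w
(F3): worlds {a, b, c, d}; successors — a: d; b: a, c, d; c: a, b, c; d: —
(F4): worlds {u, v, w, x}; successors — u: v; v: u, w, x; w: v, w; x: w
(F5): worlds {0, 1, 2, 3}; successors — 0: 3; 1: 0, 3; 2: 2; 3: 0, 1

This is the axiom for a generalized confluence (Geach) condition; its first-order frame correspondent is \forall x \forall y (xRy \to \exists w (yRw \wedge x R^2 w)).
(F1): condition met.
(F2): condition met.
(F3): fails — aRd but no w with dRw and aR²w.
(F4): condition met.
(F5): condition met.

(F1), (F2), (F4), (F5)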